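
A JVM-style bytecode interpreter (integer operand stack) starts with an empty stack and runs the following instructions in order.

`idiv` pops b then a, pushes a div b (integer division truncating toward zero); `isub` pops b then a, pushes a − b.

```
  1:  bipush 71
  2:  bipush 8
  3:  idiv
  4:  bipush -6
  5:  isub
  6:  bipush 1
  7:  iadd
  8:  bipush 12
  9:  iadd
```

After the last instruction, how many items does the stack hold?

bipush 71 -> 71
bipush 8  -> 71 8
idiv      -> 8
bipush -6 -> 8 -6
isub      -> 14
bipush 1  -> 14 1
iadd      -> 15
bipush 12 -> 15 12
iadd      -> 27

1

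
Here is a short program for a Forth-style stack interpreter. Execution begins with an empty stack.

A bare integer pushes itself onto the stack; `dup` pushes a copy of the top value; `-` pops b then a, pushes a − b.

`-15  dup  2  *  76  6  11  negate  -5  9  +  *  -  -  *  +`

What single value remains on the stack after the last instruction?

-795

-15    -> -15
dup    -> -15 -15
2      -> -15 -15 2
*      -> -15 -30
76     -> -15 -30 76
6      -> -15 -30 76 6
11     -> -15 -30 76 6 11
negate -> -15 -30 76 6 -11
-5     -> -15 -30 76 6 -11 -5
9      -> -15 -30 76 6 -11 -5 9
+      -> -15 -30 76 6 -11 4
*      -> -15 -30 76 6 -44
-      -> -15 -30 76 50
-      -> -15 -30 26
*      -> -15 -780
+      -> -795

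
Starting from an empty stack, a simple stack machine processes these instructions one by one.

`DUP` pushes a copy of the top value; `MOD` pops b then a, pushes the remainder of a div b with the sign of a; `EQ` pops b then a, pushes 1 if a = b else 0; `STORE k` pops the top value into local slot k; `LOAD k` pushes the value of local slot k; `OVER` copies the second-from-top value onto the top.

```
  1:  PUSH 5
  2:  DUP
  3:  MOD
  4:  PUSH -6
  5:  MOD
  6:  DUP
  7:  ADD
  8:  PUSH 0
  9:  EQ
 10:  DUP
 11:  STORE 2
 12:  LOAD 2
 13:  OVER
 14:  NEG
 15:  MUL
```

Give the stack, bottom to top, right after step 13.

PUSH 5  : 5
DUP     : 5 5
MOD     : 0
PUSH -6 : 0 -6
MOD     : 0
DUP     : 0 0
ADD     : 0
PUSH 0  : 0 0
EQ      : 1
DUP     : 1 1
STORE 2 : 1
LOAD 2  : 1 1
OVER    : 1 1 1

[1, 1, 1]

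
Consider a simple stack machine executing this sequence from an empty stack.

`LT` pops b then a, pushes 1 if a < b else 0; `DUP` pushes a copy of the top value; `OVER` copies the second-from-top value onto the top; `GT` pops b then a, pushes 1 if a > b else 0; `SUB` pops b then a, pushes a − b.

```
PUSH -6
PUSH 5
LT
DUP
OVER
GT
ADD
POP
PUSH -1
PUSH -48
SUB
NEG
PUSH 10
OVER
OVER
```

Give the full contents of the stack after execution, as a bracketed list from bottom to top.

[-47, 10, -47, 10]

PUSH -6  : [-6]
PUSH 5   : [-6, 5]
LT       : [1]
DUP      : [1, 1]
OVER     : [1, 1, 1]
GT       : [1, 0]
ADD      : [1]
POP      : []
PUSH -1  : [-1]
PUSH -48 : [-1, -48]
SUB      : [47]
NEG      : [-47]
PUSH 10  : [-47, 10]
OVER     : [-47, 10, -47]
OVER     : [-47, 10, -47, 10]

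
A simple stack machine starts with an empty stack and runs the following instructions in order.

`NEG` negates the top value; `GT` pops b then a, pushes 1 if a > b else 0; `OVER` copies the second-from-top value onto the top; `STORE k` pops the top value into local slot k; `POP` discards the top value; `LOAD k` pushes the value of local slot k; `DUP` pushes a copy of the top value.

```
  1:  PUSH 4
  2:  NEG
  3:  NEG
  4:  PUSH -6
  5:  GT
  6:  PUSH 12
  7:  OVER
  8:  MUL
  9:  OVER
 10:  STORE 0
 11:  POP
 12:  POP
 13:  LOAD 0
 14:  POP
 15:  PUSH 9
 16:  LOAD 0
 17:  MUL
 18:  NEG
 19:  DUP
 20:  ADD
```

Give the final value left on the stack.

PUSH 4  -> [4]
NEG     -> [-4]
NEG     -> [4]
PUSH -6 -> [4, -6]
GT      -> [1]
PUSH 12 -> [1, 12]
OVER    -> [1, 12, 1]
MUL     -> [1, 12]
OVER    -> [1, 12, 1]
STORE 0 -> [1, 12]
POP     -> [1]
POP     -> []
LOAD 0  -> [1]
POP     -> []
PUSH 9  -> [9]
LOAD 0  -> [9, 1]
MUL     -> [9]
NEG     -> [-9]
DUP     -> [-9, -9]
ADD     -> [-18]

-18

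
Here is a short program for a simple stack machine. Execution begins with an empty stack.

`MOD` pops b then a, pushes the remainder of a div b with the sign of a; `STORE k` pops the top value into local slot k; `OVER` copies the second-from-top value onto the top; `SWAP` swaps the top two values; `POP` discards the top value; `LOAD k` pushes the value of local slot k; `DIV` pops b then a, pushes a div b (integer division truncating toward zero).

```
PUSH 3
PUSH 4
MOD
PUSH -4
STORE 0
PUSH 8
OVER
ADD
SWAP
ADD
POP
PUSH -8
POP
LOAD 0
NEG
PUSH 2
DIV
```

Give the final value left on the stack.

PUSH 3  → 3
PUSH 4  → 3 4
MOD     → 3
PUSH -4 → 3 -4
STORE 0 → 3
PUSH 8  → 3 8
OVER    → 3 8 3
ADD     → 3 11
SWAP    → 11 3
ADD     → 14
POP     → (empty)
PUSH -8 → -8
POP     → (empty)
LOAD 0  → -4
NEG     → 4
PUSH 2  → 4 2
DIV     → 2

2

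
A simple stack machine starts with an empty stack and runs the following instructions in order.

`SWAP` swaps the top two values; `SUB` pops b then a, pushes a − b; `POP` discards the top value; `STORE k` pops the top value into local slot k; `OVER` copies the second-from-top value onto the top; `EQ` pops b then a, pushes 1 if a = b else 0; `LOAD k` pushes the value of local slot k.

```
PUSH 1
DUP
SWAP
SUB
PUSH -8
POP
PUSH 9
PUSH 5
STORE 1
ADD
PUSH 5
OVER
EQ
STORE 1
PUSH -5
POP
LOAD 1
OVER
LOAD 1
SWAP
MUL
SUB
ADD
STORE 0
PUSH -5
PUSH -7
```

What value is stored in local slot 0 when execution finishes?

9

PUSH 1  -> 1
DUP     -> 1 1
SWAP    -> 1 1
SUB     -> 0
PUSH -8 -> 0 -8
POP     -> 0
PUSH 9  -> 0 9
PUSH 5  -> 0 9 5
STORE 1 -> 0 9
ADD     -> 9
PUSH 5  -> 9 5
OVER    -> 9 5 9
EQ      -> 9 0
STORE 1 -> 9
PUSH -5 -> 9 -5
POP     -> 9
LOAD 1  -> 9 0
OVER    -> 9 0 9
LOAD 1  -> 9 0 9 0
SWAP    -> 9 0 0 9
MUL     -> 9 0 0
SUB     -> 9 0
ADD     -> 9
STORE 0 -> (empty)
PUSH -5 -> -5
PUSH -7 -> -5 -7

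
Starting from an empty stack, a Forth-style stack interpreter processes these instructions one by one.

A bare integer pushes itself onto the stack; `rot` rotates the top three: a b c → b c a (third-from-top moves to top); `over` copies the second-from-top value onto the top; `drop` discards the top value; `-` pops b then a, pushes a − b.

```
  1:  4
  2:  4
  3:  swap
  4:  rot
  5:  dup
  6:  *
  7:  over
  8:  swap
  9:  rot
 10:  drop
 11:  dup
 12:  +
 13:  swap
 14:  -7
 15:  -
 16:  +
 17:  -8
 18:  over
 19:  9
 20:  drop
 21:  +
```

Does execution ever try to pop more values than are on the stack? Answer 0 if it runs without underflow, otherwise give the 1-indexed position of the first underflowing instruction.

4    -> [4]
4    -> [4, 4]
swap -> [4, 4]
rot  — needs 3 operands, stack has 2 → underflow

4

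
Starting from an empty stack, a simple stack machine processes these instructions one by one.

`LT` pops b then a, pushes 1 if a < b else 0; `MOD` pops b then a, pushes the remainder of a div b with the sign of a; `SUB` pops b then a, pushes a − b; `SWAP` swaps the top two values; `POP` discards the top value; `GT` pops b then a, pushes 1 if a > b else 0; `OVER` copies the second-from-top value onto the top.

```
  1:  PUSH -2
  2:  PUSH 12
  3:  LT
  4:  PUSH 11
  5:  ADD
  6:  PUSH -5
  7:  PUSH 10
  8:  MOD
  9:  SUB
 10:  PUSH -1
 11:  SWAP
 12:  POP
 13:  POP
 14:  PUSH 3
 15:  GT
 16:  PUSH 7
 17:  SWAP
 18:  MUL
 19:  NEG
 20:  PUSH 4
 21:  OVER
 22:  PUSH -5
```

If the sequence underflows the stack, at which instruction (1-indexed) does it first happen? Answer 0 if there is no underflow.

15

PUSH -2 -> -2
PUSH 12 -> -2 12
LT      -> 1
PUSH 11 -> 1 11
ADD     -> 12
PUSH -5 -> 12 -5
PUSH 10 -> 12 -5 10
MOD     -> 12 -5
SUB     -> 17
PUSH -1 -> 17 -1
SWAP    -> -1 17
POP     -> -1
POP     -> (empty)
PUSH 3  -> 3
GT  — needs 2 operands, stack has 1 → underflow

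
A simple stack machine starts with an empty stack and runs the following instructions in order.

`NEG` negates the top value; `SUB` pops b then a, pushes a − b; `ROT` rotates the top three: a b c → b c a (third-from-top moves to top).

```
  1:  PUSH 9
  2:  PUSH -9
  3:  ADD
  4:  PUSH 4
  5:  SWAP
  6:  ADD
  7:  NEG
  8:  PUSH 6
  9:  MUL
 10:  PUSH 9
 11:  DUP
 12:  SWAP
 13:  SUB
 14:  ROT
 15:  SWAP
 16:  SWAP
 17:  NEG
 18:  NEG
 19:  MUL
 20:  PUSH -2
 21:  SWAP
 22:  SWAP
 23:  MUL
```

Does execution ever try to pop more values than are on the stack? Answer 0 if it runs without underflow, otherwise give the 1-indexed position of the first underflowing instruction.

PUSH 9  -> [9]
PUSH -9 -> [9, -9]
ADD     -> [0]
PUSH 4  -> [0, 4]
SWAP    -> [4, 0]
ADD     -> [4]
NEG     -> [-4]
PUSH 6  -> [-4, 6]
MUL     -> [-24]
PUSH 9  -> [-24, 9]
DUP     -> [-24, 9, 9]
SWAP    -> [-24, 9, 9]
SUB     -> [-24, 0]
ROT  — needs 3 operands, stack has 2 → underflow

14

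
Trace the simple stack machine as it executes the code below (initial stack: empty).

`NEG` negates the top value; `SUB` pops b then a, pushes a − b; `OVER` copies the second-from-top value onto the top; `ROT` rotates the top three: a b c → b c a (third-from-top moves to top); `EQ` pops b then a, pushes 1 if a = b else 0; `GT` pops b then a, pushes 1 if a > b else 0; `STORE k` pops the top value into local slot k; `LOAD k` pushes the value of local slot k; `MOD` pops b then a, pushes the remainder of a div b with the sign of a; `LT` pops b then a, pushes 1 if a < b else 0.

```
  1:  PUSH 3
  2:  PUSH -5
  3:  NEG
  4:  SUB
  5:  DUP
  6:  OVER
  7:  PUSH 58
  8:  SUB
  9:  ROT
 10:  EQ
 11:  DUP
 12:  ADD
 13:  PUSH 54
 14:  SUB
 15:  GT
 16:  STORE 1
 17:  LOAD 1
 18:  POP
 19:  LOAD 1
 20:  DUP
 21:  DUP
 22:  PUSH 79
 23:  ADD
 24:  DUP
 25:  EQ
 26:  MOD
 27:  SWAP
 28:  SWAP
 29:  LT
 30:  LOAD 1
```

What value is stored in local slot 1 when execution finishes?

PUSH 3  → 3
PUSH -5 → 3 -5
NEG     → 3 5
SUB     → -2
DUP     → -2 -2
OVER    → -2 -2 -2
PUSH 58 → -2 -2 -2 58
SUB     → -2 -2 -60
ROT     → -2 -60 -2
EQ      → -2 0
DUP     → -2 0 0
ADD     → -2 0
PUSH 54 → -2 0 54
SUB     → -2 -54
GT      → 1
STORE 1 → (empty)
LOAD 1  → 1
POP     → (empty)
LOAD 1  → 1
DUP     → 1 1
DUP     → 1 1 1
PUSH 79 → 1 1 1 79
ADD     → 1 1 80
DUP     → 1 1 80 80
EQ      → 1 1 1
MOD     → 1 0
SWAP    → 0 1
SWAP    → 1 0
LT      → 0
LOAD 1  → 0 1

1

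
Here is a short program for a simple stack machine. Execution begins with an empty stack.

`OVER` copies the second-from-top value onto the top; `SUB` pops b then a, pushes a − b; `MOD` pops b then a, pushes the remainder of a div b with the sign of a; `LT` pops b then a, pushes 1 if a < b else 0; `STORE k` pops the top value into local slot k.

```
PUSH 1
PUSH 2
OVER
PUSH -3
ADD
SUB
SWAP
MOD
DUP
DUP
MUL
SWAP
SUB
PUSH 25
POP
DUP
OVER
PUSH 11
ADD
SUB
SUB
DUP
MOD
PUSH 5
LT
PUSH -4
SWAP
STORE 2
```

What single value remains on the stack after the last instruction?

PUSH 1   [1]
PUSH 2   [1, 2]
OVER     [1, 2, 1]
PUSH -3  [1, 2, 1, -3]
ADD      [1, 2, -2]
SUB      [1, 4]
SWAP     [4, 1]
MOD      [0]
DUP      [0, 0]
DUP      [0, 0, 0]
MUL      [0, 0]
SWAP     [0, 0]
SUB      [0]
PUSH 25  [0, 25]
POP      [0]
DUP      [0, 0]
OVER     [0, 0, 0]
PUSH 11  [0, 0, 0, 11]
ADD      [0, 0, 11]
SUB      [0, -11]
SUB      [11]
DUP      [11, 11]
MOD      [0]
PUSH 5   [0, 5]
LT       [1]
PUSH -4  [1, -4]
SWAP     [-4, 1]
STORE 2  [-4]

-4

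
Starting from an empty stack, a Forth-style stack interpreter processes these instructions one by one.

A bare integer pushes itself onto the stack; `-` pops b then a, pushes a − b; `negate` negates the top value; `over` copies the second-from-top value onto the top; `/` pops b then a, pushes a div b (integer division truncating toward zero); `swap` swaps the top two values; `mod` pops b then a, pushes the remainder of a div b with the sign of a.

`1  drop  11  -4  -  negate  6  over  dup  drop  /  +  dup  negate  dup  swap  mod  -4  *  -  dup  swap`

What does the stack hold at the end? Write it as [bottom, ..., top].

[-15, -15]

1      -> [1]
drop   -> []
11     -> [11]
-4     -> [11, -4]
-      -> [15]
negate -> [-15]
6      -> [-15, 6]
over   -> [-15, 6, -15]
dup    -> [-15, 6, -15, -15]
drop   -> [-15, 6, -15]
/      -> [-15, 0]
+      -> [-15]
dup    -> [-15, -15]
negate -> [-15, 15]
dup    -> [-15, 15, 15]
swap   -> [-15, 15, 15]
mod    -> [-15, 0]
-4     -> [-15, 0, -4]
*      -> [-15, 0]
-      -> [-15]
dup    -> [-15, -15]
swap   -> [-15, -15]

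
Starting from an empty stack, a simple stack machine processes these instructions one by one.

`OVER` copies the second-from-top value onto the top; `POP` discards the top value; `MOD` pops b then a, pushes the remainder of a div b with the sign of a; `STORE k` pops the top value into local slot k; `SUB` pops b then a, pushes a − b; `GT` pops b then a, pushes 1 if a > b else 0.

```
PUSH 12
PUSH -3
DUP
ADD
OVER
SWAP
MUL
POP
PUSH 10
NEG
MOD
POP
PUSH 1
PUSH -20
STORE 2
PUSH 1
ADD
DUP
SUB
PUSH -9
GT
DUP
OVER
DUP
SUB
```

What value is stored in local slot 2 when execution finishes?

PUSH 12  -> [12]
PUSH -3  -> [12, -3]
DUP      -> [12, -3, -3]
ADD      -> [12, -6]
OVER     -> [12, -6, 12]
SWAP     -> [12, 12, -6]
MUL      -> [12, -72]
POP      -> [12]
PUSH 10  -> [12, 10]
NEG      -> [12, -10]
MOD      -> [2]
POP      -> []
PUSH 1   -> [1]
PUSH -20 -> [1, -20]
STORE 2  -> [1]
PUSH 1   -> [1, 1]
ADD      -> [2]
DUP      -> [2, 2]
SUB      -> [0]
PUSH -9  -> [0, -9]
GT       -> [1]
DUP      -> [1, 1]
OVER     -> [1, 1, 1]
DUP      -> [1, 1, 1, 1]
SUB      -> [1, 1, 0]

-20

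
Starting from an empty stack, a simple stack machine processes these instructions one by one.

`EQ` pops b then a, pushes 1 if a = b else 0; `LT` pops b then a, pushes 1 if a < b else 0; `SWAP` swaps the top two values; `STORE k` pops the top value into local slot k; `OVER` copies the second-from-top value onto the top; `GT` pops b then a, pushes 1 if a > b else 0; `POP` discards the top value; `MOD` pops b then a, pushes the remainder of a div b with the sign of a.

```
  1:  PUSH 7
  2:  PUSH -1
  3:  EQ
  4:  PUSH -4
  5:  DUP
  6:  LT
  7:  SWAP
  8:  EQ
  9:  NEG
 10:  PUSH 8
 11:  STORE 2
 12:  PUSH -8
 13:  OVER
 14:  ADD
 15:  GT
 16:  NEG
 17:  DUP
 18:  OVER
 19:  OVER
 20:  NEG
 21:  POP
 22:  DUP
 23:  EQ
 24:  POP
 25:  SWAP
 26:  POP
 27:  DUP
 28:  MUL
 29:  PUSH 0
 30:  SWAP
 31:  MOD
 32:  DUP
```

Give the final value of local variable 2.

PUSH 7  -> 7
PUSH -1 -> 7 -1
EQ      -> 0
PUSH -4 -> 0 -4
DUP     -> 0 -4 -4
LT      -> 0 0
SWAP    -> 0 0
EQ      -> 1
NEG     -> -1
PUSH 8  -> -1 8
STORE 2 -> -1
PUSH -8 -> -1 -8
OVER    -> -1 -8 -1
ADD     -> -1 -9
GT      -> 1
NEG     -> -1
DUP     -> -1 -1
OVER    -> -1 -1 -1
OVER    -> -1 -1 -1 -1
NEG     -> -1 -1 -1 1
POP     -> -1 -1 -1
DUP     -> -1 -1 -1 -1
EQ      -> -1 -1 1
POP     -> -1 -1
SWAP    -> -1 -1
POP     -> -1
DUP     -> -1 -1
MUL     -> 1
PUSH 0  -> 1 0
SWAP    -> 0 1
MOD     -> 0
DUP     -> 0 0

8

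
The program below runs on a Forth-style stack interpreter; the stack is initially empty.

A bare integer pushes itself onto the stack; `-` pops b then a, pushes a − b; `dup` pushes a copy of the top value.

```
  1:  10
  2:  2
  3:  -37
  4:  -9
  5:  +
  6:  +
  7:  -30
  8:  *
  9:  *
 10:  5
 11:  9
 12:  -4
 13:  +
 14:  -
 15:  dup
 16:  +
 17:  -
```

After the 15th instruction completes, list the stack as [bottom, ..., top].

10  → 10
2   → 10 2
-37 → 10 2 -37
-9  → 10 2 -37 -9
+   → 10 2 -46
+   → 10 -44
-30 → 10 -44 -30
*   → 10 1320
*   → 13200
5   → 13200 5
9   → 13200 5 9
-4  → 13200 5 9 -4
+   → 13200 5 5
-   → 13200 0
dup → 13200 0 0

[13200, 0, 0]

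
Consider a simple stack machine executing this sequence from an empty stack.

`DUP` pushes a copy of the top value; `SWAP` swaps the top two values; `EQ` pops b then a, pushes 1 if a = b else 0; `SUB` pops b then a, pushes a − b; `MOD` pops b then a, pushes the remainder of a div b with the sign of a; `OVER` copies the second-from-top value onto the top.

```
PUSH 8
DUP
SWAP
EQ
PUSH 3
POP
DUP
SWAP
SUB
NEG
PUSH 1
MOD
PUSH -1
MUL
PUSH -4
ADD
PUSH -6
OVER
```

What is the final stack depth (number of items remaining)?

PUSH 8  -> 8
DUP     -> 8 8
SWAP    -> 8 8
EQ      -> 1
PUSH 3  -> 1 3
POP     -> 1
DUP     -> 1 1
SWAP    -> 1 1
SUB     -> 0
NEG     -> 0
PUSH 1  -> 0 1
MOD     -> 0
PUSH -1 -> 0 -1
MUL     -> 0
PUSH -4 -> 0 -4
ADD     -> -4
PUSH -6 -> -4 -6
OVER    -> -4 -6 -4

3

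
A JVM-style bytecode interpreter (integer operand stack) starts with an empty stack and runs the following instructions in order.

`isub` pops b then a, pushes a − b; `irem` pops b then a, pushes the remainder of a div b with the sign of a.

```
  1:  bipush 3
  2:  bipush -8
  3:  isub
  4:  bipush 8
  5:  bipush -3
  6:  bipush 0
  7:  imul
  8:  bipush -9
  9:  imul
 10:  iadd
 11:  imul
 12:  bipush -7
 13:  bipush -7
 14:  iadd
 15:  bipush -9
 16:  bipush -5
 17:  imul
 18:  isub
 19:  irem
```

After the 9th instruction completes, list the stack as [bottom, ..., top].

[11, 8, 0]

bipush 3  → 3
bipush -8 → 3 -8
isub      → 11
bipush 8  → 11 8
bipush -3 → 11 8 -3
bipush 0  → 11 8 -3 0
imul      → 11 8 0
bipush -9 → 11 8 0 -9
imul      → 11 8 0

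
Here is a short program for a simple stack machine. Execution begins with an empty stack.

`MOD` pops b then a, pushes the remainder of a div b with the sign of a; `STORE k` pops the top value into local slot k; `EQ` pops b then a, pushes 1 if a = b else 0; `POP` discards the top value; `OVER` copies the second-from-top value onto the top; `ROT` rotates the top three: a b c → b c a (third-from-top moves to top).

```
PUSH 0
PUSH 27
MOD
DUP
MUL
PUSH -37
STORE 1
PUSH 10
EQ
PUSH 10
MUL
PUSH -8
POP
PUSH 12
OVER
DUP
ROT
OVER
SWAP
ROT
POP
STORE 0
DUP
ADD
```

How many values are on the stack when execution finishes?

3

PUSH 0   → [0]
PUSH 27  → [0, 27]
MOD      → [0]
DUP      → [0, 0]
MUL      → [0]
PUSH -37 → [0, -37]
STORE 1  → [0]
PUSH 10  → [0, 10]
EQ       → [0]
PUSH 10  → [0, 10]
MUL      → [0]
PUSH -8  → [0, -8]
POP      → [0]
PUSH 12  → [0, 12]
OVER     → [0, 12, 0]
DUP      → [0, 12, 0, 0]
ROT      → [0, 0, 0, 12]
OVER     → [0, 0, 0, 12, 0]
SWAP     → [0, 0, 0, 0, 12]
ROT      → [0, 0, 0, 12, 0]
POP      → [0, 0, 0, 12]
STORE 0  → [0, 0, 0]
DUP      → [0, 0, 0, 0]
ADD      → [0, 0, 0]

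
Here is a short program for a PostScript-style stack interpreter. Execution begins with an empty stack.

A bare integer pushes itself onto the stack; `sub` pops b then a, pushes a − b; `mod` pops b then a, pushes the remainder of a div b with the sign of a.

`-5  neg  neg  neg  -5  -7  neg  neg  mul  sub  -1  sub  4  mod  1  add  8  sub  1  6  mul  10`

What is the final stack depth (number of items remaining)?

-5  → -5
neg → 5
neg → -5
neg → 5
-5  → 5 -5
-7  → 5 -5 -7
neg → 5 -5 7
neg → 5 -5 -7
mul → 5 35
sub → -30
-1  → -30 -1
sub → -29
4   → -29 4
mod → -1
1   → -1 1
add → 0
8   → 0 8
sub → -8
1   → -8 1
6   → -8 1 6
mul → -8 6
10  → -8 6 10

3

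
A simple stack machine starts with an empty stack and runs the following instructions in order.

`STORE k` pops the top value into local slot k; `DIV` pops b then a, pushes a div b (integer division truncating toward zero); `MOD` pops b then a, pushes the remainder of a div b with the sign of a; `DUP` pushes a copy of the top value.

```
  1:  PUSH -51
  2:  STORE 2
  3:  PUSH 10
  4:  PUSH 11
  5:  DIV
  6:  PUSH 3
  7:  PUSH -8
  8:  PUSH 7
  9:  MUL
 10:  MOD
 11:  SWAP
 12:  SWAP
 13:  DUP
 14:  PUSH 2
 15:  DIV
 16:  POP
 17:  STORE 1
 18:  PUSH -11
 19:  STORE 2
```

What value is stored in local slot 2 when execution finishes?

-11

PUSH -51 → -51
STORE 2  → (empty)
PUSH 10  → 10
PUSH 11  → 10 11
DIV      → 0
PUSH 3   → 0 3
PUSH -8  → 0 3 -8
PUSH 7   → 0 3 -8 7
MUL      → 0 3 -56
MOD      → 0 3
SWAP     → 3 0
SWAP     → 0 3
DUP      → 0 3 3
PUSH 2   → 0 3 3 2
DIV      → 0 3 1
POP      → 0 3
STORE 1  → 0
PUSH -11 → 0 -11
STORE 2  → 0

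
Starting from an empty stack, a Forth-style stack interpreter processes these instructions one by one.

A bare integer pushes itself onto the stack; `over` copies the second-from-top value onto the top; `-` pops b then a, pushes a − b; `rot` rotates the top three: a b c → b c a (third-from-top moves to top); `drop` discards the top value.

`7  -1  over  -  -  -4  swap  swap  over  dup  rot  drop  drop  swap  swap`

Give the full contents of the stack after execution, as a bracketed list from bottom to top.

7    : 7
-1   : 7 -1
over : 7 -1 7
-    : 7 -8
-    : 15
-4   : 15 -4
swap : -4 15
swap : 15 -4
over : 15 -4 15
dup  : 15 -4 15 15
rot  : 15 15 15 -4
drop : 15 15 15
drop : 15 15
swap : 15 15
swap : 15 15

[15, 15]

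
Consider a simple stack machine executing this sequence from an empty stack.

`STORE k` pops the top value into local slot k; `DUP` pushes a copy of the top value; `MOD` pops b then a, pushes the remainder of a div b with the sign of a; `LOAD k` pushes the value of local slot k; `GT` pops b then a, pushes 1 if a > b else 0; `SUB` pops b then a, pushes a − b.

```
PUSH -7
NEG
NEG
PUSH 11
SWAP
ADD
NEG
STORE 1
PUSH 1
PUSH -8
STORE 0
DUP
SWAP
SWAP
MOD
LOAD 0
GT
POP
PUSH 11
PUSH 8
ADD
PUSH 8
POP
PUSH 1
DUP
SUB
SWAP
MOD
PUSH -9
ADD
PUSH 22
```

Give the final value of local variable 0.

PUSH -7  [-7]
NEG      [7]
NEG      [-7]
PUSH 11  [-7, 11]
SWAP     [11, -7]
ADD      [4]
NEG      [-4]
STORE 1  []
PUSH 1   [1]
PUSH -8  [1, -8]
STORE 0  [1]
DUP      [1, 1]
SWAP     [1, 1]
SWAP     [1, 1]
MOD      [0]
LOAD 0   [0, -8]
GT       [1]
POP      []
PUSH 11  [11]
PUSH 8   [11, 8]
ADD      [19]
PUSH 8   [19, 8]
POP      [19]
PUSH 1   [19, 1]
DUP      [19, 1, 1]
SUB      [19, 0]
SWAP     [0, 19]
MOD      [0]
PUSH -9  [0, -9]
ADD      [-9]
PUSH 22  [-9, 22]

-8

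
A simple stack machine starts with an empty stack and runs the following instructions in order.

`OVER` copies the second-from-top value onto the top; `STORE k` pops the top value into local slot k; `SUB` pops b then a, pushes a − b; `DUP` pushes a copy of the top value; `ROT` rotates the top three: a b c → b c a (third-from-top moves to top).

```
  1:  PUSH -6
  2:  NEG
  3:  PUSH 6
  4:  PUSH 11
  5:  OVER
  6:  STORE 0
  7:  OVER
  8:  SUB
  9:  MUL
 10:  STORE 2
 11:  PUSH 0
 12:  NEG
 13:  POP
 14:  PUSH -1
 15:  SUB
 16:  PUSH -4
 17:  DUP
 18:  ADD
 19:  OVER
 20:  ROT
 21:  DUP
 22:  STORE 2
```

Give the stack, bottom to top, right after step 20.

PUSH -6 : [-6]
NEG     : [6]
PUSH 6  : [6, 6]
PUSH 11 : [6, 6, 11]
OVER    : [6, 6, 11, 6]
STORE 0 : [6, 6, 11]
OVER    : [6, 6, 11, 6]
SUB     : [6, 6, 5]
MUL     : [6, 30]
STORE 2 : [6]
PUSH 0  : [6, 0]
NEG     : [6, 0]
POP     : [6]
PUSH -1 : [6, -1]
SUB     : [7]
PUSH -4 : [7, -4]
DUP     : [7, -4, -4]
ADD     : [7, -8]
OVER    : [7, -8, 7]
ROT     : [-8, 7, 7]

[-8, 7, 7]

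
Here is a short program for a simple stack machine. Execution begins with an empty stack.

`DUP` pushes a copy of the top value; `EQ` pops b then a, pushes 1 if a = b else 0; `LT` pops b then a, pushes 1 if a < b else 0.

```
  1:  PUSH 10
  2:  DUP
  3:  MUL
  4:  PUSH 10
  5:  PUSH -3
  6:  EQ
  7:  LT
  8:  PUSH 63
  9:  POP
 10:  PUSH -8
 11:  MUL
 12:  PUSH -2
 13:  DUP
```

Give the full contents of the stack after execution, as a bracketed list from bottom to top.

[0, -2, -2]

PUSH 10 → 10
DUP     → 10 10
MUL     → 100
PUSH 10 → 100 10
PUSH -3 → 100 10 -3
EQ      → 100 0
LT      → 0
PUSH 63 → 0 63
POP     → 0
PUSH -8 → 0 -8
MUL     → 0
PUSH -2 → 0 -2
DUP     → 0 -2 -2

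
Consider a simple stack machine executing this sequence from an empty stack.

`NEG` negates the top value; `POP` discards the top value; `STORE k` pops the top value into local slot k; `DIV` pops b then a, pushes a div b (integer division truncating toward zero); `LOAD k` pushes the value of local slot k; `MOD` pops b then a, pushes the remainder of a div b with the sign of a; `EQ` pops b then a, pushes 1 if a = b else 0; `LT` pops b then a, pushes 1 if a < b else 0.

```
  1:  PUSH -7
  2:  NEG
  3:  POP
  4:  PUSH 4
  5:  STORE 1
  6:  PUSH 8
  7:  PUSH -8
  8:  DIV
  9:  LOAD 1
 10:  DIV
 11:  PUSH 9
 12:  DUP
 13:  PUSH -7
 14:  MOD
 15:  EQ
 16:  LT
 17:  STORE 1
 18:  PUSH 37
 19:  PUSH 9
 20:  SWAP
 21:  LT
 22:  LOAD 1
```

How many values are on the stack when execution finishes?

PUSH -7 -> [-7]
NEG     -> [7]
POP     -> []
PUSH 4  -> [4]
STORE 1 -> []
PUSH 8  -> [8]
PUSH -8 -> [8, -8]
DIV     -> [-1]
LOAD 1  -> [-1, 4]
DIV     -> [0]
PUSH 9  -> [0, 9]
DUP     -> [0, 9, 9]
PUSH -7 -> [0, 9, 9, -7]
MOD     -> [0, 9, 2]
EQ      -> [0, 0]
LT      -> [0]
STORE 1 -> []
PUSH 37 -> [37]
PUSH 9  -> [37, 9]
SWAP    -> [9, 37]
LT      -> [1]
LOAD 1  -> [1, 0]

2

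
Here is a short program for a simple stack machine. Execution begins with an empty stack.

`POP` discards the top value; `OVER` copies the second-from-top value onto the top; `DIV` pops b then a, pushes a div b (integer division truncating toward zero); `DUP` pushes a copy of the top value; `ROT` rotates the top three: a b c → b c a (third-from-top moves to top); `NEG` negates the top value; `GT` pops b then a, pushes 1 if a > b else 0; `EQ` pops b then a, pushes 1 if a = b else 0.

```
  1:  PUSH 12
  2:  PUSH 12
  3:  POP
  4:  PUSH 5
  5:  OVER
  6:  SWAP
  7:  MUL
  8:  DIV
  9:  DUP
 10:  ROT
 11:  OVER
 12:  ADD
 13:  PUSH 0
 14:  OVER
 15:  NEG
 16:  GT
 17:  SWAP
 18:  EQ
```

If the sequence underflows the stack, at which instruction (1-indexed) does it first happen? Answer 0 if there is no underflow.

10

PUSH 12 -> [12]
PUSH 12 -> [12, 12]
POP     -> [12]
PUSH 5  -> [12, 5]
OVER    -> [12, 5, 12]
SWAP    -> [12, 12, 5]
MUL     -> [12, 60]
DIV     -> [0]
DUP     -> [0, 0]
ROT  — needs 3 operands, stack has 2 → underflow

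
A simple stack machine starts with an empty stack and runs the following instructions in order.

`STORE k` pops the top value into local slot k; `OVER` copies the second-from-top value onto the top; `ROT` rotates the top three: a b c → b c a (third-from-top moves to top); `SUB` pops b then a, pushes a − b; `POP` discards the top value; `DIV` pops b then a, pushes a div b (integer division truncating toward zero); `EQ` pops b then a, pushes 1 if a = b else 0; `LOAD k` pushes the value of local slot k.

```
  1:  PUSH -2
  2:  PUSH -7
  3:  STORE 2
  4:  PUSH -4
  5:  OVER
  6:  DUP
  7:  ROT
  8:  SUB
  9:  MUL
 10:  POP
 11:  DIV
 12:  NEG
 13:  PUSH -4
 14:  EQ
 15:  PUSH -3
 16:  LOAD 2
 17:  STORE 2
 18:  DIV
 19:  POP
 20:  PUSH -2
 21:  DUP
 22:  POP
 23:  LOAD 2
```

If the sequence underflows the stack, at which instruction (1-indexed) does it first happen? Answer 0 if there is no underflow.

11

PUSH -2 -> -2
PUSH -7 -> -2 -7
STORE 2 -> -2
PUSH -4 -> -2 -4
OVER    -> -2 -4 -2
DUP     -> -2 -4 -2 -2
ROT     -> -2 -2 -2 -4
SUB     -> -2 -2 2
MUL     -> -2 -4
POP     -> -2
DIV  — needs 2 operands, stack has 1 → underflow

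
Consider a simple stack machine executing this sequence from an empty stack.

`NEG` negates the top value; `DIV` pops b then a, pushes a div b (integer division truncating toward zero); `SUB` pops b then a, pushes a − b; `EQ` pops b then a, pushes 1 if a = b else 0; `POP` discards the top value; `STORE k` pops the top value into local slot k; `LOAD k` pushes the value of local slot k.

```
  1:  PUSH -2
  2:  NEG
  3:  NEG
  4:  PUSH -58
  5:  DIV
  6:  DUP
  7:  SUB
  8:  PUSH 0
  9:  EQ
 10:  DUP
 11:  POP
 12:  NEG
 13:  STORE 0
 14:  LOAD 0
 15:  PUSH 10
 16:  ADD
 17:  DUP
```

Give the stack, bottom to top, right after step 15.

[-1, 10]

PUSH -2  : [-2]
NEG      : [2]
NEG      : [-2]
PUSH -58 : [-2, -58]
DIV      : [0]
DUP      : [0, 0]
SUB      : [0]
PUSH 0   : [0, 0]
EQ       : [1]
DUP      : [1, 1]
POP      : [1]
NEG      : [-1]
STORE 0  : []
LOAD 0   : [-1]
PUSH 10  : [-1, 10]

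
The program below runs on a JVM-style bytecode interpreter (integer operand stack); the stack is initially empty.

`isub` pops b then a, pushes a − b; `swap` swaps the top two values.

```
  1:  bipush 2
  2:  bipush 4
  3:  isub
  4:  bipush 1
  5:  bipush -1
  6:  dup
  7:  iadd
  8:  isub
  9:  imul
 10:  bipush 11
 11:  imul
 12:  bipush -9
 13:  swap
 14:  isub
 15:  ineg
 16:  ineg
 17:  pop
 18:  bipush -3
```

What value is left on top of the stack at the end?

-3

bipush 2   [2]
bipush 4   [2, 4]
isub       [-2]
bipush 1   [-2, 1]
bipush -1  [-2, 1, -1]
dup        [-2, 1, -1, -1]
iadd       [-2, 1, -2]
isub       [-2, 3]
imul       [-6]
bipush 11  [-6, 11]
imul       [-66]
bipush -9  [-66, -9]
swap       [-9, -66]
isub       [57]
ineg       [-57]
ineg       [57]
pop        []
bipush -3  [-3]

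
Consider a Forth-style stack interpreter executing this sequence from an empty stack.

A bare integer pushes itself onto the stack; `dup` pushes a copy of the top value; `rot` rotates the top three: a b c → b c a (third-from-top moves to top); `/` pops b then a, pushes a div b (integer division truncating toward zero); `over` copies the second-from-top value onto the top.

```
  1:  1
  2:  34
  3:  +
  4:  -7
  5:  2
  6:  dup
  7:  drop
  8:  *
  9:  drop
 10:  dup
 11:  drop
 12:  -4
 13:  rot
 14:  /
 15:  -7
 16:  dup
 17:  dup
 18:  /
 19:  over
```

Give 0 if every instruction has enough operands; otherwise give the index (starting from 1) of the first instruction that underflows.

1    : 1
34   : 1 34
+    : 35
-7   : 35 -7
2    : 35 -7 2
dup  : 35 -7 2 2
drop : 35 -7 2
*    : 35 -14
drop : 35
dup  : 35 35
drop : 35
-4   : 35 -4
rot  — needs 3 operands, stack has 2 → underflow

13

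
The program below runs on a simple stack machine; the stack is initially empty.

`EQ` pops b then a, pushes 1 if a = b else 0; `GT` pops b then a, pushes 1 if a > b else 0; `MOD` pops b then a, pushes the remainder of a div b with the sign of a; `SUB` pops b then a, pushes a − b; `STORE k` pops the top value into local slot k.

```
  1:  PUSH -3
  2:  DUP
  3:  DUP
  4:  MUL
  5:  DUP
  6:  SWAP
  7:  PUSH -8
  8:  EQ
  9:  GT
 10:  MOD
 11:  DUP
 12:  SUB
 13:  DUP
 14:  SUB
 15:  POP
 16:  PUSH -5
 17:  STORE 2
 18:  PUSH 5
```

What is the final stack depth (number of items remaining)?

PUSH -3 -> -3
DUP     -> -3 -3
DUP     -> -3 -3 -3
MUL     -> -3 9
DUP     -> -3 9 9
SWAP    -> -3 9 9
PUSH -8 -> -3 9 9 -8
EQ      -> -3 9 0
GT      -> -3 1
MOD     -> 0
DUP     -> 0 0
SUB     -> 0
DUP     -> 0 0
SUB     -> 0
POP     -> (empty)
PUSH -5 -> -5
STORE 2 -> (empty)
PUSH 5  -> 5

1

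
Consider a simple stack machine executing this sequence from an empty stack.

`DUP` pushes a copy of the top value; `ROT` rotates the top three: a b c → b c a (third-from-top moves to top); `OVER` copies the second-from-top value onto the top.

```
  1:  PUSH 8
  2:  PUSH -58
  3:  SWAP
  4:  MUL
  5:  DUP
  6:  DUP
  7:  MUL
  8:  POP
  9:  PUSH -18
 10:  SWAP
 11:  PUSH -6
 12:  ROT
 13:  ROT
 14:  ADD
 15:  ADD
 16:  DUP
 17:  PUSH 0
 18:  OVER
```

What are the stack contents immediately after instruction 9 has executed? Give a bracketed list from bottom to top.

[-464, -18]

PUSH 8    [8]
PUSH -58  [8, -58]
SWAP      [-58, 8]
MUL       [-464]
DUP       [-464, -464]
DUP       [-464, -464, -464]
MUL       [-464, 215296]
POP       [-464]
PUSH -18  [-464, -18]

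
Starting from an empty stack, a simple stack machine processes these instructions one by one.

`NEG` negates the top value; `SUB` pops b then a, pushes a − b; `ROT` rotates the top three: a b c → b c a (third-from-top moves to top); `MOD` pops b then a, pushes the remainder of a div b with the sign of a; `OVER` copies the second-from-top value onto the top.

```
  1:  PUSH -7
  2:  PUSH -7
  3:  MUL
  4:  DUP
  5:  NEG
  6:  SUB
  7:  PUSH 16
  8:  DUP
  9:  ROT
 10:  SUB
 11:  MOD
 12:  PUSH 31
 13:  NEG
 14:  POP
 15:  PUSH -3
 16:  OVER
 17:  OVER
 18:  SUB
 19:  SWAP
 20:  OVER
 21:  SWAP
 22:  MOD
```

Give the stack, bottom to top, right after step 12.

[16, 31]

PUSH -7 -> [-7]
PUSH -7 -> [-7, -7]
MUL     -> [49]
DUP     -> [49, 49]
NEG     -> [49, -49]
SUB     -> [98]
PUSH 16 -> [98, 16]
DUP     -> [98, 16, 16]
ROT     -> [16, 16, 98]
SUB     -> [16, -82]
MOD     -> [16]
PUSH 31 -> [16, 31]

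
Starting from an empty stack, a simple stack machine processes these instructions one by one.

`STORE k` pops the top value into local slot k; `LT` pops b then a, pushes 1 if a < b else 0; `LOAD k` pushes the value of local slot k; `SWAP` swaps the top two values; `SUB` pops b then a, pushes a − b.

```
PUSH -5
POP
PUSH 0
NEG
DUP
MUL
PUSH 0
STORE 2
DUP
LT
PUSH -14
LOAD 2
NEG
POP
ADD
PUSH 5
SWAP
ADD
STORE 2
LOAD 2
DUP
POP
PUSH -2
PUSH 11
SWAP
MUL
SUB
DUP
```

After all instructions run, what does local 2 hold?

PUSH -5   [-5]
POP       []
PUSH 0    [0]
NEG       [0]
DUP       [0, 0]
MUL       [0]
PUSH 0    [0, 0]
STORE 2   [0]
DUP       [0, 0]
LT        [0]
PUSH -14  [0, -14]
LOAD 2    [0, -14, 0]
NEG       [0, -14, 0]
POP       [0, -14]
ADD       [-14]
PUSH 5    [-14, 5]
SWAP      [5, -14]
ADD       [-9]
STORE 2   []
LOAD 2    [-9]
DUP       [-9, -9]
POP       [-9]
PUSH -2   [-9, -2]
PUSH 11   [-9, -2, 11]
SWAP      [-9, 11, -2]
MUL       [-9, -22]
SUB       [13]
DUP       [13, 13]

-9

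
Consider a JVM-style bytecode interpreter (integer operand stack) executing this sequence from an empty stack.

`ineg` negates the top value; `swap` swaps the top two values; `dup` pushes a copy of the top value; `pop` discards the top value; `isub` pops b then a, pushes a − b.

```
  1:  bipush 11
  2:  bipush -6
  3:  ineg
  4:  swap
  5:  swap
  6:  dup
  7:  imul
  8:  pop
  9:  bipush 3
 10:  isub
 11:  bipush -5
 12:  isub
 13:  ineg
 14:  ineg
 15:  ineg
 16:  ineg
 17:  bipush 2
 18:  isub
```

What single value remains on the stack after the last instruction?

bipush 11 : 11
bipush -6 : 11 -6
ineg      : 11 6
swap      : 6 11
swap      : 11 6
dup       : 11 6 6
imul      : 11 36
pop       : 11
bipush 3  : 11 3
isub      : 8
bipush -5 : 8 -5
isub      : 13
ineg      : -13
ineg      : 13
ineg      : -13
ineg      : 13
bipush 2  : 13 2
isub      : 11

11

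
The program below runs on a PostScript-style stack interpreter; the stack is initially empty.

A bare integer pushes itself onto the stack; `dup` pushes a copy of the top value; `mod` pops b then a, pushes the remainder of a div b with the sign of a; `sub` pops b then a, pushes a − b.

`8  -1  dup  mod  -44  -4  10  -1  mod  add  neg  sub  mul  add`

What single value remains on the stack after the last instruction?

8   → 8
-1  → 8 -1
dup → 8 -1 -1
mod → 8 0
-44 → 8 0 -44
-4  → 8 0 -44 -4
10  → 8 0 -44 -4 10
-1  → 8 0 -44 -4 10 -1
mod → 8 0 -44 -4 0
add → 8 0 -44 -4
neg → 8 0 -44 4
sub → 8 0 -48
mul → 8 0
add → 8

8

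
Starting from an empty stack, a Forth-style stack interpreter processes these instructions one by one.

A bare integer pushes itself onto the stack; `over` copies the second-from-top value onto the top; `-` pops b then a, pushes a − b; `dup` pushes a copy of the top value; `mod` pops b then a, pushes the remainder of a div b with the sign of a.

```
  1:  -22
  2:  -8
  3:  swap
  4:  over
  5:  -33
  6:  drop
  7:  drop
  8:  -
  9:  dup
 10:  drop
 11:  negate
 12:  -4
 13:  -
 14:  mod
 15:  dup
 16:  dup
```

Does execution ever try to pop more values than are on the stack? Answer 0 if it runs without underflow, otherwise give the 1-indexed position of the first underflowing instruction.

-22     [-22]
-8      [-22, -8]
swap    [-8, -22]
over    [-8, -22, -8]
-33     [-8, -22, -8, -33]
drop    [-8, -22, -8]
drop    [-8, -22]
-       [14]
dup     [14, 14]
drop    [14]
negate  [-14]
-4      [-14, -4]
-       [-10]
mod  — needs 2 operands, stack has 1 → underflow

14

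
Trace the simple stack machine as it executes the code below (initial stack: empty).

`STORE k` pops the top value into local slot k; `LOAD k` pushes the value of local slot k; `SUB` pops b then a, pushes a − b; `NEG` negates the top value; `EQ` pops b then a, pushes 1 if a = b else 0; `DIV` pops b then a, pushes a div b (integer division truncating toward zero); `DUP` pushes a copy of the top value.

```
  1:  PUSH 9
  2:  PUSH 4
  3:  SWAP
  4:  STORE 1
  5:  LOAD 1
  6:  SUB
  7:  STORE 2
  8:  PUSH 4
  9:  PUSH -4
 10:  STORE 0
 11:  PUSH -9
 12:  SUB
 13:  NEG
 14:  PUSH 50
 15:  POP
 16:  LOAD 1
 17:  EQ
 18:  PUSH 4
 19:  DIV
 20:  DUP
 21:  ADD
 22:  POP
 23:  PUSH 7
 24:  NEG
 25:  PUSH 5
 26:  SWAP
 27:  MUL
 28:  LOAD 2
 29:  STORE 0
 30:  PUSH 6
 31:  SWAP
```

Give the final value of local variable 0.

PUSH 9   9
PUSH 4   9 4
SWAP     4 9
STORE 1  4
LOAD 1   4 9
SUB      -5
STORE 2  (empty)
PUSH 4   4
PUSH -4  4 -4
STORE 0  4
PUSH -9  4 -9
SUB      13
NEG      -13
PUSH 50  -13 50
POP      -13
LOAD 1   -13 9
EQ       0
PUSH 4   0 4
DIV      0
DUP      0 0
ADD      0
POP      (empty)
PUSH 7   7
NEG      -7
PUSH 5   -7 5
SWAP     5 -7
MUL      -35
LOAD 2   -35 -5
STORE 0  -35
PUSH 6   -35 6
SWAP     6 -35

-5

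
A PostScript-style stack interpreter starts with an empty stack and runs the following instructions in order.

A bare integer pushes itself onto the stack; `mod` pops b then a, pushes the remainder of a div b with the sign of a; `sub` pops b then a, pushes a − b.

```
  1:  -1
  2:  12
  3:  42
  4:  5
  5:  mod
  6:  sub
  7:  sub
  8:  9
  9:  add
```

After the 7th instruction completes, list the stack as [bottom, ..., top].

-1  → -1
12  → -1 12
42  → -1 12 42
5   → -1 12 42 5
mod → -1 12 2
sub → -1 10
sub → -11

[-11]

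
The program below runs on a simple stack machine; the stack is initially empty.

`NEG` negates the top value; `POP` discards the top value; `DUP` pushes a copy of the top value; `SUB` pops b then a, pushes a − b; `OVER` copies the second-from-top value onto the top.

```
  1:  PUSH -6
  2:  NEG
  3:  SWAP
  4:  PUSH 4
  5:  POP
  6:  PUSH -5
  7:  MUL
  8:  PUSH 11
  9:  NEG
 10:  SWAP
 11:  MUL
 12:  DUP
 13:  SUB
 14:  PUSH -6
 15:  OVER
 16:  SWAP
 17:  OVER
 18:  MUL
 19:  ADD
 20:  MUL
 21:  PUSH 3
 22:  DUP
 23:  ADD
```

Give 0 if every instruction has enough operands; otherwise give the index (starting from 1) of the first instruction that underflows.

PUSH -6 → -6
NEG     → 6
SWAP  — needs 2 operands, stack has 1 → underflow

3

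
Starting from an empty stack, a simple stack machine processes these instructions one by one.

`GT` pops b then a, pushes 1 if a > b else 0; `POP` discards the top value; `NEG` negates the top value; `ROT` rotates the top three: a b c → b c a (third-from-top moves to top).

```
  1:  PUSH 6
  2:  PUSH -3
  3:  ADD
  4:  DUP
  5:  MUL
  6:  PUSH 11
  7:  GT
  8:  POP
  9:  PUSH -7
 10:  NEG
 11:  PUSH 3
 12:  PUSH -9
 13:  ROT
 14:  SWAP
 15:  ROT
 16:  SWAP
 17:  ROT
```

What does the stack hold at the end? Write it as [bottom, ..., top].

PUSH 6  → [6]
PUSH -3 → [6, -3]
ADD     → [3]
DUP     → [3, 3]
MUL     → [9]
PUSH 11 → [9, 11]
GT      → [0]
POP     → []
PUSH -7 → [-7]
NEG     → [7]
PUSH 3  → [7, 3]
PUSH -9 → [7, 3, -9]
ROT     → [3, -9, 7]
SWAP    → [3, 7, -9]
ROT     → [7, -9, 3]
SWAP    → [7, 3, -9]
ROT     → [3, -9, 7]

[3, -9, 7]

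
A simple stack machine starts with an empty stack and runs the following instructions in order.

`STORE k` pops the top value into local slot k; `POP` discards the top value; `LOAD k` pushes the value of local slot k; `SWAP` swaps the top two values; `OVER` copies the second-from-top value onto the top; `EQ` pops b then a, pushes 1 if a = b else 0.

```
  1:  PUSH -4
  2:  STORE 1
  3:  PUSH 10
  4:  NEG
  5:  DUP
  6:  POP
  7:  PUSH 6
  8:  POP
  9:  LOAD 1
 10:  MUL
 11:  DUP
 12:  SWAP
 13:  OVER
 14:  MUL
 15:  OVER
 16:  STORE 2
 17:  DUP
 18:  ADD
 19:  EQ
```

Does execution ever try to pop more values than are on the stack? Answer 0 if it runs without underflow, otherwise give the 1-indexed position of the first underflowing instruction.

PUSH -4  -4
STORE 1  (empty)
PUSH 10  10
NEG      -10
DUP      -10 -10
POP      -10
PUSH 6   -10 6
POP      -10
LOAD 1   -10 -4
MUL      40
DUP      40 40
SWAP     40 40
OVER     40 40 40
MUL      40 1600
OVER     40 1600 40
STORE 2  40 1600
DUP      40 1600 1600
ADD      40 3200
EQ       0

0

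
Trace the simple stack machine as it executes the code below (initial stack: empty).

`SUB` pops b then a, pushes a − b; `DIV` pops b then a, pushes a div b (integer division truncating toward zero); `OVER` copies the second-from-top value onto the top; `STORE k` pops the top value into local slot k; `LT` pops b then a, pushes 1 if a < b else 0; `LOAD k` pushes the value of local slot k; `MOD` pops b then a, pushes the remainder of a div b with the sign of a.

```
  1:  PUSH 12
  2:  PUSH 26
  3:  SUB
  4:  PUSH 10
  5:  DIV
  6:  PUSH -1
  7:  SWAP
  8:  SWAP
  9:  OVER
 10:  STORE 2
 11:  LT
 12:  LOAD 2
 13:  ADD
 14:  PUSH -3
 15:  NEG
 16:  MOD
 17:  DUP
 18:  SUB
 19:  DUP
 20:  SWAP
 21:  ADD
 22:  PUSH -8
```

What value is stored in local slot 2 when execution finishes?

PUSH 12 → [12]
PUSH 26 → [12, 26]
SUB     → [-14]
PUSH 10 → [-14, 10]
DIV     → [-1]
PUSH -1 → [-1, -1]
SWAP    → [-1, -1]
SWAP    → [-1, -1]
OVER    → [-1, -1, -1]
STORE 2 → [-1, -1]
LT      → [0]
LOAD 2  → [0, -1]
ADD     → [-1]
PUSH -3 → [-1, -3]
NEG     → [-1, 3]
MOD     → [-1]
DUP     → [-1, -1]
SUB     → [0]
DUP     → [0, 0]
SWAP    → [0, 0]
ADD     → [0]
PUSH -8 → [0, -8]

-1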